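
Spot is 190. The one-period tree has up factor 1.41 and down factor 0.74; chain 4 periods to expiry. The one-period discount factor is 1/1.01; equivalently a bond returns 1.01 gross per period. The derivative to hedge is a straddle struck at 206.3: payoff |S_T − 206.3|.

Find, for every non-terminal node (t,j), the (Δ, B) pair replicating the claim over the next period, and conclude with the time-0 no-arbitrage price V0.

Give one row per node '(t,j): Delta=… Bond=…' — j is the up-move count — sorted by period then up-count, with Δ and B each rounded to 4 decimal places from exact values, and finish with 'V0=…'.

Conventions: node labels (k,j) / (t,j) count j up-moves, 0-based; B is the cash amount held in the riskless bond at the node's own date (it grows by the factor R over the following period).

Since d<R<u, set p* = (R−d)/(u−d) = 0.4030; price each node as the discounted p*-expectation of its children.
Expiry values: V(4,0)=149.3255, V(4,1)=97.7405, V(4,2)=0.5499, V(4,3)=187.8329, V(4,4)=544.6829
  t=3,j=0: stock 76.9926 → up 108.5595 (V=97.7405), down 56.9745 (V=149.3255). Price 127.2649; hedge Δ=-1.0000, bond B=204.2574.
  t=3,j=1: stock 146.7020 → up 206.8499 (V=0.5499), down 108.5595 (V=97.7405). Price 57.9942; hedge Δ=-0.9888, bond B=203.0548.
  t=3,j=2: stock 279.5269 → up 394.1329 (V=187.8329), down 206.8499 (V=0.5499). Price 75.2694; hedge Δ=1.0000, bond B=-204.2574.
  t=3,j=3: stock 532.6120 → up 750.9829 (V=544.6829), down 394.1329 (V=187.8329). Price 328.3546; hedge Δ=1.0000, bond B=-204.2574.
  t=2,j=0: stock 104.0440 → up 146.7020 (V=57.9942), down 76.9926 (V=127.2649). Price 98.3662; hedge Δ=-0.9937, bond B=201.7552.
  t=2,j=1: stock 198.2460 → up 279.5269 (V=75.2694), down 146.7020 (V=57.9942). Price 64.3127; hedge Δ=0.1301, bond B=38.5288.
  t=2,j=2: stock 377.7390 → up 532.6120 (V=328.3546), down 279.5269 (V=75.2694). Price 175.5039; hedge Δ=1.0000, bond B=-202.2351.
  t=1,j=0: stock 140.6000 → up 198.2460 (V=64.3127), down 104.0440 (V=98.3662). Price 83.8051; hedge Δ=-0.3615, bond B=134.6311.
  t=1,j=1: stock 267.9000 → up 377.7390 (V=175.5039), down 198.2460 (V=64.3127). Price 108.0407; hedge Δ=0.6195, bond B=-57.9163.
  t=0,j=0: stock 190.0000 → up 267.9000 (V=108.0407), down 140.6000 (V=83.8051). Price 92.6452; hedge Δ=0.1904, bond B=56.4726.
Sanity check at the root: Δ(0,0)·S0 + B(0,0) reproduces V0 = 92.6452.

(0,0): Delta=0.1904 Bond=56.4726
(1,0): Delta=-0.3615 Bond=134.6311
(1,1): Delta=0.6195 Bond=-57.9163
(2,0): Delta=-0.9937 Bond=201.7552
(2,1): Delta=0.1301 Bond=38.5288
(2,2): Delta=1.0000 Bond=-202.2351
(3,0): Delta=-1.0000 Bond=204.2574
(3,1): Delta=-0.9888 Bond=203.0548
(3,2): Delta=1.0000 Bond=-204.2574
(3,3): Delta=1.0000 Bond=-204.2574
V0=92.6452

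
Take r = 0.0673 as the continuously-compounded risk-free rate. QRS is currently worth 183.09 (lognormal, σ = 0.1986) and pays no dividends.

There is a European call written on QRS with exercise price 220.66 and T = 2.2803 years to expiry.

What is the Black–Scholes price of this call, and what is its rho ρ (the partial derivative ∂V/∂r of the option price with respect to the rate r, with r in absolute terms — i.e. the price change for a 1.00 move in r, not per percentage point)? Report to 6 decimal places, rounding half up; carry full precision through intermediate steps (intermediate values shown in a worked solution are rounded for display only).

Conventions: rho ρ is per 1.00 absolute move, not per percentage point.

price = 19.237806
ρ = 171.427646

σ√T = 0.1986·√2.2803 = 0.299899
d₁ = (ln(S/K) + (r+σ²/2)T) / (σ√T) = (ln(183.09/220.66) + (0.0673+0.1986²/2)·2.2803) / 0.299899 = (-0.186645 + 0.198434) / 0.299899 = 0.039309
d₂ = d₁ − σ√T = 0.039309 − 0.299899 = -0.260590
e^{−rT} = 0.857731
N(d₁) = 0.515678,  N(d₂) = 0.397204
Call price V = S·N(d₁) − K·e^{−rT}·N(d₂) = 94.415478 − 75.177672 = 19.237806
ρ = K·T·e^{−rT}·N(d₂) = 171.427646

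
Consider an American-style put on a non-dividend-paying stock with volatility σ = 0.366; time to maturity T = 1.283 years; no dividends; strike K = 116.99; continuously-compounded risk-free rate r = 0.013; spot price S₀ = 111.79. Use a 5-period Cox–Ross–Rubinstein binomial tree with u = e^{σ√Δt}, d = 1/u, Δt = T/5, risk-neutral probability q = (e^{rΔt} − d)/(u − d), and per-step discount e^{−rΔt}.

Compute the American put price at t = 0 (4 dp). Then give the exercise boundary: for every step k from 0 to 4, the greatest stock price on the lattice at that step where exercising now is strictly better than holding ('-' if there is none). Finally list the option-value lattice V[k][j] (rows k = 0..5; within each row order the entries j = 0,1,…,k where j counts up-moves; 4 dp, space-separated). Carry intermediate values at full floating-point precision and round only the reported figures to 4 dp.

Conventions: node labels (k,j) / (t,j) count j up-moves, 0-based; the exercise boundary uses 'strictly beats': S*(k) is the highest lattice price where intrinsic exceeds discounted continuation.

Δt=0.25660, u=1.20370, d=0.83077, q=0.46274, disc=e^(-rΔt)=0.99667
k=5 terminal: V=max(K-S,0) → 72.7503 52.8914 24.1180 0.0000 0.0000 0.0000
k=4: j=0 S=53.2513 intr=63.7387 cont=63.3491 V=63.7387[EX]; j=1 S=77.1555 intr=39.8345 cont=39.4449 V=39.8345[EX]; j=2 S=111.7900 intr=5.2000 cont=12.9144 V=12.9144[hold]; j=3 S=161.9717 intr=0.0000 cont=0.0000 V=0.0000[hold]; j=4 S=234.6797 intr=0.0000 cont=0.0000 V=0.0000[hold]  S*(4)=77.1555
k=3: j=0 S=64.0986 intr=52.8914 cont=52.5018 V=52.8914[EX]; j=1 S=92.8720 intr=24.1180 cont=27.2863 V=27.2863[hold]; j=2 S=134.5616 intr=0.0000 cont=6.9153 V=6.9153[hold]; j=3 S=194.9653 intr=0.0000 cont=0.0000 V=0.0000[hold]  S*(3)=64.0986
k=2: j=0 S=77.1555 intr=39.8345 cont=40.9062 V=40.9062[hold]; j=1 S=111.7900 intr=5.2000 cont=17.8003 V=17.8003[hold]; j=2 S=161.9717 intr=0.0000 cont=3.7029 V=3.7029[hold]  S*(2)=-
k=1: j=0 S=92.8720 intr=24.1180 cont=30.1135 V=30.1135[hold]; j=1 S=134.5616 intr=0.0000 cont=11.2393 V=11.2393[hold]  S*(1)=-
k=0: j=0 S=111.7900 intr=5.2000 cont=21.3084 V=21.3084[hold]  S*(0)=-

price = 21.3084
boundary = - - - 64.0986 77.1555
tree:
21.3084
30.1135 11.2393
40.9062 17.8003 3.7029
52.8914 27.2863 6.9153 0.0000
63.7387 39.8345 12.9144 0.0000 0.0000
72.7503 52.8914 24.1180 0.0000 0.0000 0.0000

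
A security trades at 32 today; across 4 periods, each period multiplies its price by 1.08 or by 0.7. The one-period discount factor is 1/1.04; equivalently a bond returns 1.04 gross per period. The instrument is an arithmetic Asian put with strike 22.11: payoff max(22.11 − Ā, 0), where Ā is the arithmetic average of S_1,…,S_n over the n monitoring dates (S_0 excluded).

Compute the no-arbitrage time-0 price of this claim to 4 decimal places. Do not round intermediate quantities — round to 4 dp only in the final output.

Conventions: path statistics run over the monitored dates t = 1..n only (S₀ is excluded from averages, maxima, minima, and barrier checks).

Set p* = 0.8947 (from d < R < u); the path-dependent value is the discounted p*-expectation over all price paths.
Enumerate all 2^4 = 16 price paths (U = up ×1.08, D = down ×0.7); each path with k up-moves has probability p*^k·(1−p*)^(4−k).
DDDD: Ā=14.1848, payoff=7.9252, prob=0.000123
UDDD: Ā=21.8851, payoff=0.2249, prob=0.001044
DUDD: Ā=18.8451, payoff=3.2649, prob=0.001044
UUDD: Ā=29.0753, payoff=0.0000, prob=0.008870
DDUD: Ā=16.7171, payoff=5.3929, prob=0.001044
UDUD: Ā=25.7921, payoff=0.0000, prob=0.008870
DUUD: Ā=22.7521, payoff=0.0000, prob=0.008870
UUUD: Ā=35.1033, payoff=0.0000, prob=0.075398
DDDU: Ā=15.2275, payoff=6.8825, prob=0.001044
UDDU: Ā=23.4939, payoff=0.0000, prob=0.008870
DUDU: Ā=20.4539, payoff=1.6561, prob=0.008870
UUDU: Ā=31.5574, payoff=0.0000, prob=0.075398
DDUU: Ā=18.3259, payoff=3.7841, prob=0.008870
UDUU: Ā=28.2742, payoff=0.0000, prob=0.075398
DUUU: Ā=25.2342, payoff=0.0000, prob=0.075398
UUUU: Ā=38.9328, payoff=0.0000, prob=0.640887
Price = Σ prob·payoff / R^4 = 0.065682 / 1.169859 = 0.0561

price = 0.0561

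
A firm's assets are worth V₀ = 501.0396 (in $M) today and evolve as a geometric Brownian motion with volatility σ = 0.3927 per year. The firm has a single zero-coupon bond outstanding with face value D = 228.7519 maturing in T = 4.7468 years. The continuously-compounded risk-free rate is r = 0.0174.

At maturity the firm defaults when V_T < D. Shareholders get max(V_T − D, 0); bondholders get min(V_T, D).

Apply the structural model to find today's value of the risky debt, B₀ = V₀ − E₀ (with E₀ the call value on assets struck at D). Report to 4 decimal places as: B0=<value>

Apply the equity-as-call identities (strike 228.7519, horizon 4.7468 years):
d₁ = [ln(V₀/D) + (r + σ²/2)T] / (σ√T)
   = [ln(501.0396/228.7519) + (0.0174 + 0.5·0.3927²)·4.7468] / (0.3927·√4.7468)
   = [0.784047 + 0.448604] / 0.855581 = 1.440718
d₂ = d₁ − σ√T = 1.440718 − 0.855581 = 0.585136
N(d₁) = 0.925168,  N(d₂) = 0.720772,  e^(−rT) = 0.920725
E₀ = V₀·N(d₁) − D·e^(−rT)·N(d₂)
   = 501.0396·0.925168 − 228.7519·0.920725·0.720772 = 311.738507
B₀ = V₀ − E₀ = 501.0396 − 311.738507 = 189.301093

B0=189.3011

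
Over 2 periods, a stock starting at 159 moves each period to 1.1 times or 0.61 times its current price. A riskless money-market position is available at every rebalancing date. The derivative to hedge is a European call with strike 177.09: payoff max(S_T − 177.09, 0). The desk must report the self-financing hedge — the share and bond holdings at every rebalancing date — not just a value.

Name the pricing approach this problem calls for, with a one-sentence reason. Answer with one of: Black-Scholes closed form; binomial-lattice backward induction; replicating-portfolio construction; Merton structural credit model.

framework: replicating-portfolio construction

Key observation: the task asks for the hedge itself — share and bond holdings at every node of the 2-period tree on spot 159 with factors 1.1/0.61 — which is exactly what the replicating-portfolio construction produces.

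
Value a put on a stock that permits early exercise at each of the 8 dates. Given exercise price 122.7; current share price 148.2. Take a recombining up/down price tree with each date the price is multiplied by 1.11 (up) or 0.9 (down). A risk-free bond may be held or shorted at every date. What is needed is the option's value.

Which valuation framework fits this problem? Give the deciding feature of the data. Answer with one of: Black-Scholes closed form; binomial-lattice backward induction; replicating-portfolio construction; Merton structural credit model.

Key observation: early exercise of the strike-122.7 put must be checked at each of the 8 dates (spot 148.2), which forces a node-by-node comparison of intrinsic and continuation value backward from expiry.

framework: binomial-lattice backward induction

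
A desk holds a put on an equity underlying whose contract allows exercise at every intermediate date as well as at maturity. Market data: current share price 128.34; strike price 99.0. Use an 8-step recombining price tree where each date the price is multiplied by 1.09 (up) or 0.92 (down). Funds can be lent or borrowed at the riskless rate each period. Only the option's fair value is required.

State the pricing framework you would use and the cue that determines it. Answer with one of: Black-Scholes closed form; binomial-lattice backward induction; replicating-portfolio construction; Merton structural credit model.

Key observation: an American put (K = 99, S₀ = 128.34) on a 8-date tree has no closed form — the optimal stopping decision is embedded and must be resolved recursively from expiry.

framework: binomial-lattice backward induction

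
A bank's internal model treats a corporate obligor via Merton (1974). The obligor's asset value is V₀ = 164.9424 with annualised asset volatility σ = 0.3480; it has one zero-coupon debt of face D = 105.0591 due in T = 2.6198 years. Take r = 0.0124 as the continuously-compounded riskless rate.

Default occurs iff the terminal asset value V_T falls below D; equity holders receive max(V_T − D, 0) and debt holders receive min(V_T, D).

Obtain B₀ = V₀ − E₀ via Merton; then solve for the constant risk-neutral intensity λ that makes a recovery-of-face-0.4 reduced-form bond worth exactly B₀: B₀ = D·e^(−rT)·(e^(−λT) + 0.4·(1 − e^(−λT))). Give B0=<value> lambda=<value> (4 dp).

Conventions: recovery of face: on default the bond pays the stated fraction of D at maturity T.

With assets at 164.9424 and a single debt payment of 105.0591 at 2.6198 years:
d₁ = [ln(V₀/D) + (r + σ²/2)T] / (σ√T)
   = [ln(164.9424/105.0591) + (0.0124 + 0.5·0.3480²)·2.6198] / (0.3480·√2.6198)
   = [0.451073 + 0.191120] / 0.563266 = 1.140124
d₂ = d₁ − σ√T = 1.140124 − 0.563266 = 0.576859
N(d₁) = 0.872883,  N(d₂) = 0.717983,  e^(−rT) = 0.968036
E₀ = V₀·N(d₁) − D·e^(−rT)·N(d₂)
   = 164.9424·0.872883 − 105.0591·0.968036·0.717983 = 70.955806
B₀ = V₀ − E₀ = 164.9424 − 70.955806 = 93.986594
e^(−λT) = (B₀·e^(rT)/D − 0.4)/(1 − 0.4) = (93.9866·1.033019/105.0591 − 0.4)/0.6 = 0.87357651
λ = −ln(0.87357651)/2.6198 = 0.051592

B0=93.9866 lambda=0.0516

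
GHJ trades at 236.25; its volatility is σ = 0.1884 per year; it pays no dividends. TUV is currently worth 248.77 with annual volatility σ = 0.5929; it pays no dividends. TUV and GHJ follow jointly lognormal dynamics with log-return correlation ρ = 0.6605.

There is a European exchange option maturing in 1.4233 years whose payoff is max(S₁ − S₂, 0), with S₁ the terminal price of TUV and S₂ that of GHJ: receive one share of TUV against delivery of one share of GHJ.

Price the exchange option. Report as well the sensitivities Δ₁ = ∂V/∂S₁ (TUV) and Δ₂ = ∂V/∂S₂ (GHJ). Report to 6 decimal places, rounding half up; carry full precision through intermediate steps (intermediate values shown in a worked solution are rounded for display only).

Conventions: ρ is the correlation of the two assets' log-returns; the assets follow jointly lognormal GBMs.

σ_eff = √(σ₁² + σ₂² − 2ρσ₁σ₂) = √(0.5929² + 0.1884² − 2·0.6605·0.5929·0.1884) = 0.489353
d₁ = (ln(S₁/S₂) + (q₂ − q₁ + σ_eff²/2)T) / (σ_eff√T) = (ln(248.77/236.25) + (0.0 − 0.0 + 0.119733)·1.4233) / 0.583808 = 0.380355
d₂ = d₁ − σ_eff√T = 0.380355 − 0.583808 = -0.203454
N(d₁) = 0.648159,  N(d₂) = 0.419390
V = S₁·e^{−q₁T}·N(d₁) − S₂·e^{−q₂T}·N(d₂) = 161.242506 − 99.080952 = 62.161553
Key observation: no risk-free rate is needed — with the second asset as numeraire the exchange option is a call on the ratio S₁/S₂, and r cancels out of the value.
Δ₁ = e^{−q₁T}·N(d₁) = 0.648159;  Δ₂ = −e^{−q₂T}·N(d₂) = -0.419390

exchange price = 62.161553
Δ1 = 0.648159
Δ2 = -0.419390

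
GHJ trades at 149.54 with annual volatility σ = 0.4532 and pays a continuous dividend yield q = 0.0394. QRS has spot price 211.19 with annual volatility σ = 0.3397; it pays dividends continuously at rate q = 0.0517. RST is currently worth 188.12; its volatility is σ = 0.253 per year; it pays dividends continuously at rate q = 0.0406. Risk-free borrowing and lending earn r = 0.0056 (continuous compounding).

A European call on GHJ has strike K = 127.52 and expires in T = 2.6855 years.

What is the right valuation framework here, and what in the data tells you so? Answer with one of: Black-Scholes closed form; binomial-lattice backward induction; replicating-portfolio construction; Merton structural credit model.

Key observation: with GHJ following a GBM at constant σ and r, the European call struck at 127.52 prices in closed form — nothing here needs a stepwise model or a balance sheet.

framework: Black-Scholes closed form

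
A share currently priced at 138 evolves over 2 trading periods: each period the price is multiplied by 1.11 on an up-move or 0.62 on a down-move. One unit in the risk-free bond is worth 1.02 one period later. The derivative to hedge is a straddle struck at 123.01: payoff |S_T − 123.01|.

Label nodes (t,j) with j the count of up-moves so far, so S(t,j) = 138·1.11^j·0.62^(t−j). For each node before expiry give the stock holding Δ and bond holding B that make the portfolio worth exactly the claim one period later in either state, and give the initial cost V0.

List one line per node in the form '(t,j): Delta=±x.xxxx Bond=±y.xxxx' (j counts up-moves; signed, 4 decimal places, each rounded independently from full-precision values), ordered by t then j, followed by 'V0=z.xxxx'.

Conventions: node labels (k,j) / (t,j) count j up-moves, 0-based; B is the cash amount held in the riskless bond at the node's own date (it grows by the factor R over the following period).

(0,0): Delta=0.1130 Bond=24.8714
(1,0): Delta=-1.0000 Bond=120.5980
(1,1): Delta=0.2529 Bond=3.9423
V0=40.4669

Since d<R<u, set p* = (R−d)/(u−d) = 0.8163; price each node as the discounted p*-expectation of its children.
Expiry values: V(2,0)=69.9628, V(2,1)=28.0384, V(2,2)=47.0198
  t=1,j=0: stock 85.5600 → up 94.9716 (V=28.0384), down 53.0472 (V=69.9628). Price 35.0380; hedge Δ=-1.0000, bond B=120.5980.
  t=1,j=1: stock 153.1800 → up 170.0298 (V=47.0198), down 94.9716 (V=28.0384). Price 42.6798; hedge Δ=0.2529, bond B=3.9423.
  t=0,j=0: stock 138.0000 → up 153.1800 (V=42.6798), down 85.5600 (V=35.0380). Price 40.4669; hedge Δ=0.1130, bond B=24.8714.
Check: Δ(0,0)·S0 + B(0,0) = 40.4669 = V0.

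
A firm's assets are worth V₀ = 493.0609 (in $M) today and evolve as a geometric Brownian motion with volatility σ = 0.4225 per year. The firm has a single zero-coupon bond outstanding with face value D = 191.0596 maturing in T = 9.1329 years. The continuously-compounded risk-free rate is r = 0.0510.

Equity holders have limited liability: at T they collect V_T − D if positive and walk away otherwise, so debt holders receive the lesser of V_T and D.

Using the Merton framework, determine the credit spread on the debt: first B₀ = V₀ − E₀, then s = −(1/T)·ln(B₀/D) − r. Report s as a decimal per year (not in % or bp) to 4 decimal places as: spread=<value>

spread=0.0182

Apply the equity-as-call identities (strike 191.0596, horizon 9.1329 years):
d₁ = [ln(V₀/D) + (r + σ²/2)T] / (σ√T)
   = [ln(493.0609/191.0596) + (0.0510 + 0.5·0.4225²)·9.1329] / (0.4225·√9.1329)
   = [0.948047 + 1.280918] / 1.276824 = 1.745710
d₂ = d₁ − σ√T = 1.745710 − 1.276824 = 0.468886
N(d₁) = 0.959569,  N(d₂) = 0.680425,  e^(−rT) = 0.627647
E₀ = V₀·N(d₁) − D·e^(−rT)·N(d₂)
   = 493.0609·0.959569 − 191.0596·0.627647·0.680425 = 391.531032
B₀ = V₀ − E₀ = 493.0609 − 391.531032 = 101.529868
spread = −(1/T)·ln(B₀/D) − r = −(1/9.1329)·ln(101.529868/191.0596) − 0.0510 = 0.01822581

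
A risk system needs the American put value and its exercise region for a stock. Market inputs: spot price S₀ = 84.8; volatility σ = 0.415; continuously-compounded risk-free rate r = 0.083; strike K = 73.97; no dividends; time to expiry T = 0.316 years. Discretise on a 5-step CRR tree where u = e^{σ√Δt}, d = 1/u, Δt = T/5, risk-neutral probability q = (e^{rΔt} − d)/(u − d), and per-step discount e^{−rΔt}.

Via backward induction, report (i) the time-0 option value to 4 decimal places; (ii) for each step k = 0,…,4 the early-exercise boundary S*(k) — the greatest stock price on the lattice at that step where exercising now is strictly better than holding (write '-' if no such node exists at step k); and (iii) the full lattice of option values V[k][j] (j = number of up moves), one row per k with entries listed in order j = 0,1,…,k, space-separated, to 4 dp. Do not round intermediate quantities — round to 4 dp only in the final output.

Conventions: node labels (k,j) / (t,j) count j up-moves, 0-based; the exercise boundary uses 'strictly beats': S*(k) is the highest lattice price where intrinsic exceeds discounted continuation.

price = 2.5800
boundary = - - - - 55.8672
tree:
2.5800
4.4432 0.7372
7.4430 1.4795 0.0000
11.9788 2.9693 0.0000 0.0000
18.1028 5.9590 0.0000 0.0000 0.0000
23.6376 11.9593 0.0000 0.0000 0.0000 0.0000

Δt=0.06320  u=1.10997  d=0.90093  q=0.49910  discount=0.99477
step 5 (expiry): payoffs max(K−S,0) = 23.6376 11.9593 0.0000 0.0000 0.0000 0.0000
step 4: (k=4,j=0): S=55.8672, K−S=18.1028, hold=17.7158 ⇒ V=18.1028 exercise | (k=4,j=1): S=68.8298, K−S=5.1402, hold=5.9590 ⇒ V=5.9590 continue | (k=4,j=2): S=84.8000, K−S=0.0000, hold=0.0000 ⇒ V=0.0000 continue | (k=4,j=3): S=104.4757, K−S=0.0000, hold=0.0000 ⇒ V=0.0000 continue | (k=4,j=4): S=128.7166, K−S=0.0000, hold=0.0000 ⇒ V=0.0000 continue  boundary S*=55.8672
step 3: (k=3,j=0): S=62.0107, K−S=11.9593, hold=11.9788 ⇒ V=11.9788 continue | (k=3,j=1): S=76.3987, K−S=0.0000, hold=2.9693 ⇒ V=2.9693 continue | (k=3,j=2): S=94.1251, K−S=0.0000, hold=0.0000 ⇒ V=0.0000 continue | (k=3,j=3): S=115.9645, K−S=0.0000, hold=0.0000 ⇒ V=0.0000 continue  boundary S*=-
step 2: (k=2,j=0): S=68.8298, K−S=5.1402, hold=7.4430 ⇒ V=7.4430 continue | (k=2,j=1): S=84.8000, K−S=0.0000, hold=1.4795 ⇒ V=1.4795 continue | (k=2,j=2): S=104.4757, K−S=0.0000, hold=0.0000 ⇒ V=0.0000 continue  boundary S*=-
step 1: (k=1,j=0): S=76.3987, K−S=0.0000, hold=4.4432 ⇒ V=4.4432 continue | (k=1,j=1): S=94.1251, K−S=0.0000, hold=0.7372 ⇒ V=0.7372 continue  boundary S*=-
step 0: (k=0,j=0): S=84.8000, K−S=0.0000, hold=2.5800 ⇒ V=2.5800 continue  boundary S*=-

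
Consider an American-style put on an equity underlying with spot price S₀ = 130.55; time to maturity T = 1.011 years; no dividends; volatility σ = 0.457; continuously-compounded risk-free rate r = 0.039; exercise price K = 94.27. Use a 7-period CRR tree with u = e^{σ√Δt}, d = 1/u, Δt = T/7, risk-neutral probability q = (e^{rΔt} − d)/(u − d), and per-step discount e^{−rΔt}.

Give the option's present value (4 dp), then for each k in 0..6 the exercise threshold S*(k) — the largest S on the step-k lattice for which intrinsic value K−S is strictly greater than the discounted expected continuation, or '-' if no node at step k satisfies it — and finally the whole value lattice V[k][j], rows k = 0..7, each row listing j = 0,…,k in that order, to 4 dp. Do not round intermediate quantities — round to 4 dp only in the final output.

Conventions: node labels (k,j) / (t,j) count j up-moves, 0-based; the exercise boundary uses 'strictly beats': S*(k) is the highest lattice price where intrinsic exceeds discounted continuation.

price = 6.4656
boundary = - - - - - 54.7825 65.1732
tree:
6.4656
9.9055 2.7082
14.7955 4.5727 0.6622
21.4175 7.5904 1.2633 0.0000
29.8092 12.3186 2.4102 0.0000 0.0000
39.4875 19.3765 4.5981 0.0000 0.0000 0.0000
48.2216 29.0968 8.7722 0.0000 0.0000 0.0000 0.0000
55.5632 39.4875 16.7354 0.0000 0.0000 0.0000 0.0000 0.0000

params: Δt=0.14443 u=1.18967 d=0.84057 q=0.47287 e^(-rΔt)=0.99438
t_7 payoffs: 55.5632 39.4875 16.7354 0.0000 0.0000 0.0000 0.0000 0.0000
t_6: node(6,0) S=46.0484 payoff=48.2216 vs cont=47.6921 → 48.2216 [stop]  node(6,1) S=65.1732 payoff=29.0968 vs cont=28.5673 → 29.0968 [stop]  node(6,2) S=92.2407 payoff=2.0293 vs cont=8.7722 → 8.7722 [wait]  node(6,3) S=130.5500 payoff=0.0000 vs cont=0.0000 → 0.0000 [wait]  node(6,4) S=184.7698 payoff=0.0000 vs cont=0.0000 → 0.0000 [wait]  node(6,5) S=261.5080 payoff=0.0000 vs cont=0.0000 → 0.0000 [wait]  node(6,6) S=370.1171 payoff=0.0000 vs cont=0.0000 → 0.0000 [wait]  ⇒ S*(6)=65.1732
t_5: node(5,0) S=54.7825 payoff=39.4875 vs cont=38.9580 → 39.4875 [stop]  node(5,1) S=77.5346 payoff=16.7354 vs cont=19.3765 → 19.3765 [wait]  node(5,2) S=109.7362 payoff=0.0000 vs cont=4.5981 → 4.5981 [wait]  node(5,3) S=155.3116 payoff=0.0000 vs cont=0.0000 → 0.0000 [wait]  node(5,4) S=219.8153 payoff=0.0000 vs cont=0.0000 → 0.0000 [wait]  node(5,5) S=311.1086 payoff=0.0000 vs cont=0.0000 → 0.0000 [wait]  ⇒ S*(5)=54.7825
t_4: node(4,0) S=65.1732 payoff=29.0968 vs cont=29.8092 → 29.8092 [wait]  node(4,1) S=92.2407 payoff=2.0293 vs cont=12.3186 → 12.3186 [wait]  node(4,2) S=130.5500 payoff=0.0000 vs cont=2.4102 → 2.4102 [wait]  node(4,3) S=184.7698 payoff=0.0000 vs cont=0.0000 → 0.0000 [wait]  node(4,4) S=261.5080 payoff=0.0000 vs cont=0.0000 → 0.0000 [wait]  ⇒ S*(4)=-
t_3: node(3,0) S=77.5346 payoff=16.7354 vs cont=21.4175 → 21.4175 [wait]  node(3,1) S=109.7362 payoff=0.0000 vs cont=7.5904 → 7.5904 [wait]  node(3,2) S=155.3116 payoff=0.0000 vs cont=1.2633 → 1.2633 [wait]  node(3,3) S=219.8153 payoff=0.0000 vs cont=0.0000 → 0.0000 [wait]  ⇒ S*(3)=-
t_2: node(2,0) S=92.2407 payoff=2.0293 vs cont=14.7955 → 14.7955 [wait]  node(2,1) S=130.5500 payoff=0.0000 vs cont=4.5727 → 4.5727 [wait]  node(2,2) S=184.7698 payoff=0.0000 vs cont=0.6622 → 0.6622 [wait]  ⇒ S*(2)=-
t_1: node(1,0) S=109.7362 payoff=0.0000 vs cont=9.9055 → 9.9055 [wait]  node(1,1) S=155.3116 payoff=0.0000 vs cont=2.7082 → 2.7082 [wait]  ⇒ S*(1)=-
t_0: node(0,0) S=130.5500 payoff=0.0000 vs cont=6.4656 → 6.4656 [wait]  ⇒ S*(0)=-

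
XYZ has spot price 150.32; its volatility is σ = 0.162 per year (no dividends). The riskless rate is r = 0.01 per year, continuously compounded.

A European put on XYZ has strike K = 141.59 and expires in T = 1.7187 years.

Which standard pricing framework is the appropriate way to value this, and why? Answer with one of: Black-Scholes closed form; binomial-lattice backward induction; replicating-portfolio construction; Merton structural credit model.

Key observation: a European-exercise option on XYZ struck at 141.59 — a GBM underlying with constant parameters — admits an analytic price: the data contain no early exercise, no discrete tree, no debt structure.

framework: Black-Scholes closed form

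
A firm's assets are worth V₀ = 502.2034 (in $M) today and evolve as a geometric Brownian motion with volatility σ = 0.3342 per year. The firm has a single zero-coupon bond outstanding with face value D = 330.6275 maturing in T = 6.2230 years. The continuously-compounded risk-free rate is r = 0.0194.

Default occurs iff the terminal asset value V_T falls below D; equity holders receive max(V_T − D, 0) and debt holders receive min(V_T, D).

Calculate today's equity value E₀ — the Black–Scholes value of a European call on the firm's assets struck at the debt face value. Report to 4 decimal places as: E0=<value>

With assets at 502.2034 and a single debt payment of 330.6275 at 6.2230 years:
d₁ = [ln(V₀/D) + (r + σ²/2)T] / (σ√T)
   = [ln(502.2034/330.6275) + (0.0194 + 0.5·0.3342²)·6.2230] / (0.3342·√6.2230)
   = [0.418013 + 0.468249] / 0.833693 = 1.063054
d₂ = d₁ − σ√T = 1.063054 − 0.833693 = 0.229361
N(d₁) = 0.856121,  N(d₂) = 0.590706,  e^(−rT) = 0.886277
E₀ = V₀·N(d₁) − D·e^(−rT)·N(d₂)
   = 502.2034·0.856121 − 330.6275·0.886277·0.590706 = 256.854053

E0=256.8541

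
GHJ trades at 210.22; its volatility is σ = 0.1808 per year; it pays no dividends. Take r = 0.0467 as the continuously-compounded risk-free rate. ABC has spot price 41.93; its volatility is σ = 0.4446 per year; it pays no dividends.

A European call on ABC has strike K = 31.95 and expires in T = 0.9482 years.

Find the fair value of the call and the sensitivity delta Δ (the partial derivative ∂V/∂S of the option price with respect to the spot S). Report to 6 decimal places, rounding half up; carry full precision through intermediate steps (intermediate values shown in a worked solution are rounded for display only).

σ√T = 0.4446·√0.9482 = 0.432932
d₁ = (ln(S/K) + (r+σ²/2)T) / (σ√T) = (ln(41.93/31.95) + (0.0467+0.4446²/2)·0.9482) / 0.432932 = (0.271829 + 0.137996) / 0.432932 = 0.946628
d₂ = d₁ − σ√T = 0.946628 − 0.432932 = 0.513696
e^{−rT} = 0.956685
N(d₁) = 0.828086,  N(d₂) = 0.696268
Call price V = S·N(d₁) − K·e^{−rT}·N(d₂) = 34.721637 − 21.282184 = 13.439453
Δ = N(d₁) = 0.828086

price = 13.439453
Δ = 0.828086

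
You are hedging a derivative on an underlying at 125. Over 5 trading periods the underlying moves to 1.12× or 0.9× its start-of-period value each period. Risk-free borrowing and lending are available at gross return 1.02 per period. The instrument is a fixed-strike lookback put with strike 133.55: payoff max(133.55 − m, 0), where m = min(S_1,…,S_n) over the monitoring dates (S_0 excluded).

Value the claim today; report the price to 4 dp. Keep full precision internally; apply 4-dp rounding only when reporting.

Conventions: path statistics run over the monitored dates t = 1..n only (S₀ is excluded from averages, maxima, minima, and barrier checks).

Risk-neutral up-probability p* = (R−d)/(u−d) = (1.02−0.9)/(1.12−0.9) = 0.5455; the claim prices as the p*-weighted sum of path payoffs discounted by R^5.
Enumerate all 2^5 = 32 price paths (U = up ×1.12, D = down ×0.9); each path with k up-moves has probability p*^k·(1−p*)^(5−k).
DDDDD: m=73.8113, payoff=59.7388, prob=0.019404
UDDDD: m=91.8540, payoff=41.6960, prob=0.023285
DUDDD: m=91.8540, payoff=41.6960, prob=0.023285
UUDDD: m=114.3072, payoff=19.2428, prob=0.027941
DDUDD: m=91.8540, payoff=41.6960, prob=0.023285
UDUDD: m=114.3072, payoff=19.2428, prob=0.027941
DUUDD: m=112.5000, payoff=21.0500, prob=0.027941
UUUDD: m=140.0000, payoff=0.0000, prob=0.033530
DDDUD: m=91.1250, payoff=42.4250, prob=0.023285
UDDUD: m=113.4000, payoff=20.1500, prob=0.027941
DUDUD: m=112.5000, payoff=21.0500, prob=0.027941
UUDUD: m=140.0000, payoff=0.0000, prob=0.033530
DDUUD: m=101.2500, payoff=32.3000, prob=0.027941
UDUUD: m=126.0000, payoff=7.5500, prob=0.033530
DUUUD: m=112.5000, payoff=21.0500, prob=0.033530
UUUUD: m=140.0000, payoff=0.0000, prob=0.040236
DDDDU: m=82.0125, payoff=51.5375, prob=0.023285
UDDDU: m=102.0600, payoff=31.4900, prob=0.027941
DUDDU: m=102.0600, payoff=31.4900, prob=0.027941
UUDDU: m=127.0080, payoff=6.5420, prob=0.033530
DDUDU: m=101.2500, payoff=32.3000, prob=0.027941
UDUDU: m=126.0000, payoff=7.5500, prob=0.033530
DUUDU: m=112.5000, payoff=21.0500, prob=0.033530
UUUDU: m=140.0000, payoff=0.0000, prob=0.040236
DDDUU: m=91.1250, payoff=42.4250, prob=0.027941
UDDUU: m=113.4000, payoff=20.1500, prob=0.033530
DUDUU: m=112.5000, payoff=21.0500, prob=0.033530
UUDUU: m=140.0000, payoff=0.0000, prob=0.040236
DDUUU: m=101.2500, payoff=32.3000, prob=0.033530
UDUUU: m=126.0000, payoff=7.5500, prob=0.040236
DUUUU: m=112.5000, payoff=21.0500, prob=0.040236
UUUUU: m=140.0000, payoff=0.0000, prob=0.048283
Price = Σ prob·payoff / R^5 = 19.576969 / 1.104081 = 17.7315

price = 17.7315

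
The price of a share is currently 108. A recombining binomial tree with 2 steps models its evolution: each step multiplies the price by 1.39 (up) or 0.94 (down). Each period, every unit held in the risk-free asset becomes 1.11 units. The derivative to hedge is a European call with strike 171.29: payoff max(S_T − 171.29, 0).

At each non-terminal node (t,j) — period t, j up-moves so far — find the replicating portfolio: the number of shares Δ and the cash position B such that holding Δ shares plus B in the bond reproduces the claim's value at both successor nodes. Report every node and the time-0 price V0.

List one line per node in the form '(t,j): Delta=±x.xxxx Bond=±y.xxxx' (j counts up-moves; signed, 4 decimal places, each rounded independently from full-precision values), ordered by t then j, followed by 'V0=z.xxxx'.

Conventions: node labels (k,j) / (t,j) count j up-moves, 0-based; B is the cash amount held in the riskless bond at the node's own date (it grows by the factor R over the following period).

(0,0): Delta=0.2617 Bond=-23.9391
(1,0): Delta=0.0000 Bond=0.0000
(1,1): Delta=0.5533 Bond=-70.3387
V0=4.3294

Risk-neutral probability p* = (R−d)/(u−d) = (1.11−0.94)/(1.39−0.94) = 0.3778.
Payoffs at expiry: V(2,0)=0.0000, V(2,1)=0.0000, V(2,2)=37.3768
(1,0): S=101.5200. Δ = (V_up−V_dn)/(S_up−S_dn) = (0.0000−0.0000)/(141.1128−95.4288) = 0.0000. V = [p*·0.0000 + (1−p*)·0.0000]/1.11 = 0.0000. B = V − Δ·S = 0.0000.
(1,1): S=150.1200. Δ = (V_up−V_dn)/(S_up−S_dn) = (37.3768−0.0000)/(208.6668−141.1128) = 0.5533. V = [p*·37.3768 + (1−p*)·0.0000]/1.11 = 12.7208. B = V − Δ·S = -70.3387.
(0,0): S=108.0000. Δ = (V_up−V_dn)/(S_up−S_dn) = (12.7208−0.0000)/(150.1200−101.5200) = 0.2617. V = [p*·12.7208 + (1−p*)·0.0000]/1.11 = 4.3294. B = V − Δ·S = -23.9391.
As a check, the time-0 holding Δ(0,0)·S0 + B(0,0) comes to 4.3294 — exactly V0.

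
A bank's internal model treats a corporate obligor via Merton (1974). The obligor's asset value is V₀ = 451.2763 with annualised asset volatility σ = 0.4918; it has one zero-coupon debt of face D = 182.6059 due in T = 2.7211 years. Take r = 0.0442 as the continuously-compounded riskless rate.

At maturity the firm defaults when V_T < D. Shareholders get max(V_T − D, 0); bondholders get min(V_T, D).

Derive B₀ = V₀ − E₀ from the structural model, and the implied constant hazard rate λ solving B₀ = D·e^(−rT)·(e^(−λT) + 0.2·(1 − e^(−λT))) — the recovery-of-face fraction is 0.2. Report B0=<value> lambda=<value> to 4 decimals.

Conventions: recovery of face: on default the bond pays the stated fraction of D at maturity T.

Apply the equity-as-call identities (strike 182.6059, horizon 2.7211 years):
d₁ = [ln(V₀/D) + (r + σ²/2)T] / (σ√T)
   = [ln(451.2763/182.6059) + (0.0442 + 0.5·0.4918²)·2.7211] / (0.4918·√2.7211)
   = [0.904750 + 0.449345] / 0.811261 = 1.669123
d₂ = d₁ − σ√T = 1.669123 − 0.811261 = 0.857861
N(d₁) = 0.952453,  N(d₂) = 0.804515,  e^(−rT) = 0.886679
E₀ = V₀·N(d₁) − D·e^(−rT)·N(d₂)
   = 451.2763·0.952453 − 182.6059·0.886679·0.804515 = 299.558355
B₀ = V₀ − E₀ = 451.2763 − 299.558355 = 151.717945
e^(−λT) = (B₀·e^(rT)/D − 0.2)/(1 − 0.2) = (151.7179·1.127804/182.6059 − 0.2)/0.8 = 0.92129359
λ = −ln(0.92129359)/2.7211 = 0.030126

B0=151.7179 lambda=0.0301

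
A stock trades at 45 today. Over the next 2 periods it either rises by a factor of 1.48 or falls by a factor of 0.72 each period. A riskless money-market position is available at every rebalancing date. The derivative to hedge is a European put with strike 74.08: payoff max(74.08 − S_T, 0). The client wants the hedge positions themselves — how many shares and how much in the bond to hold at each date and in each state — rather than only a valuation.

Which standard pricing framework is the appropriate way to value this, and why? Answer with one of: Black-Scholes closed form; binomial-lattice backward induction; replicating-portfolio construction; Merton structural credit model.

framework: replicating-portfolio construction

Key observation: the deliverable is the dynamic trading strategy on the 2-step tree (spot 45, moves 1.48 and 0.72), so the valuation must go through the node-by-node replicating-portfolio solve.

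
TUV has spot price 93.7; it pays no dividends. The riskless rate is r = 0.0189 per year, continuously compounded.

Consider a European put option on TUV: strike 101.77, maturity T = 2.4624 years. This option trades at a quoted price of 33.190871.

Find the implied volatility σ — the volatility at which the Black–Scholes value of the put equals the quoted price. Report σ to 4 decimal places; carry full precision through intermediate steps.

At σ = 0.5423 the Black–Scholes value reproduces the quote:
σ√T = 0.5423·√2.4624 = 0.850979
d₁ = (ln(S/K) + (r+σ²/2)T) / (σ√T) = (ln(93.7/101.77) + (0.0189+0.5423²/2)·2.4624) / 0.850979 = (-0.082617 + 0.408622) / 0.850979 = 0.383094
d₂ = d₁ − σ√T = 0.383094 − 0.850979 = -0.467885
e^{−rT} = 0.954527
N(−d₁) = 0.350825,  N(−d₂) = 0.680067
V = K·e^{−rT}·N(−d₂) − S·N(−d₁) = 66.063180 − 32.872309 = 33.190871 (matching the quote); vega is positive throughout, so no other σ reproduces this price

sigma = 0.5423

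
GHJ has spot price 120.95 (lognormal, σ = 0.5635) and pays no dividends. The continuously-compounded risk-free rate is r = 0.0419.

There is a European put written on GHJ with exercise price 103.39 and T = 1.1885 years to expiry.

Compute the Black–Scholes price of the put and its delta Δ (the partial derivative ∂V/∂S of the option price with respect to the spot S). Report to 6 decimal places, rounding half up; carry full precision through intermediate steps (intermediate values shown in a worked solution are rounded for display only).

σ√T = 0.5635·√1.1885 = 0.614318
d₁ = (ln(S/K) + (r+σ²/2)T) / (σ√T) = (ln(120.95/103.39) + (0.0419+0.5635²/2)·1.1885) / 0.614318 = (0.156869 + 0.238492) / 0.614318 = 0.643576
d₂ = d₁ − σ√T = 0.643576 − 0.614318 = 0.029258
e^{−rT} = 0.951421
N(−d₁) = 0.259925,  N(−d₂) = 0.488329
Put price V = K·e^{−rT}·N(−d₂) − S·N(−d₁) = 48.035734 − 31.437947 = 16.597787
Δ = −N(−d₁) = -0.259925

price = 16.597787
Δ = -0.259925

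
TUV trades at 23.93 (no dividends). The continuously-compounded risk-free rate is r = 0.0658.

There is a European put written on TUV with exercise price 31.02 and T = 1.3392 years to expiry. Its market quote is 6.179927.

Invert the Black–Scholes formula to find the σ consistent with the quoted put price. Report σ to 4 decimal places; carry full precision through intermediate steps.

At σ = 0.2916 the Black–Scholes value reproduces the quote:
σ√T = 0.2916·√1.3392 = 0.337451
d₁ = (ln(S/K) + (r+σ²/2)T) / (σ√T) = (ln(23.93/31.02) + (0.0658+0.2916²/2)·1.3392) / 0.337451 = (-0.259499 + 0.145056) / 0.337451 = -0.339141
d₂ = d₁ − σ√T = -0.339141 − 0.337451 = -0.676592
e^{−rT} = 0.915652
N(−d₁) = 0.632748,  N(−d₂) = 0.750668
V = K·e^{−rT}·N(−d₂) − S·N(−d₁) = 21.321594 − 15.141668 = 6.179927 (matching the quote); vega is positive throughout, so no other σ reproduces this price

sigma = 0.2916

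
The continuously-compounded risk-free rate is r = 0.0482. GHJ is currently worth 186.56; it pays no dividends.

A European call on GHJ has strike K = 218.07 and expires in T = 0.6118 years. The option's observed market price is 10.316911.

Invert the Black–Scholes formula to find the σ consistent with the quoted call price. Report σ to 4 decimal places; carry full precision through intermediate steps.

sigma = 0.3311

At σ = 0.3311 the Black–Scholes value reproduces the quote:
σ√T = 0.3311·√0.6118 = 0.258979
d₁ = (ln(S/K) + (r+σ²/2)T) / (σ√T) = (ln(186.56/218.07) + (0.0482+0.3311²/2)·0.6118) / 0.258979 = (-0.156063 + 0.063024) / 0.258979 = -0.359255
d₂ = d₁ − σ√T = -0.359255 − 0.258979 = -0.618234
e^{−rT} = 0.970942
N(d₁) = 0.359702,  N(d₂) = 0.268211
V = S·N(d₁) − K·e^{−rT}·N(d₂) = 67.106004 − 56.789092 = 10.316911 (equal to the quote); since ∂V/∂σ > 0 for all σ, the implied volatility is unique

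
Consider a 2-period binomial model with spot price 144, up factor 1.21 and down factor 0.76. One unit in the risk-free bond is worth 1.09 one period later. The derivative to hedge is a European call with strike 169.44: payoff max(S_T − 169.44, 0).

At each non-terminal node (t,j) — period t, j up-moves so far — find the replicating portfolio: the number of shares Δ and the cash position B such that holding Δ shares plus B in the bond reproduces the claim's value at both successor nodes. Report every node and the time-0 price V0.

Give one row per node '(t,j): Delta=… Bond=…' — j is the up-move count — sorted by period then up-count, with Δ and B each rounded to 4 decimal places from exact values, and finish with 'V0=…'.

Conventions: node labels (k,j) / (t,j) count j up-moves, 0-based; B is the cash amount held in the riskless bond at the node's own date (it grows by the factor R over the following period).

Under the risk-neutral measure, an up-move has probability p* = (R−d)/(u−d) = 0.7333 and values discount at R = 1.09.
At maturity the claim pays: V(2,0)=0.0000, V(2,1)=0.0000, V(2,2)=41.3904
(1,0): S=109.4400. Δ = (V_up−V_dn)/(S_up−S_dn) = (0.0000−0.0000)/(132.4224−83.1744) = 0.0000. V = [p*·0.0000 + (1−p*)·0.0000]/1.09 = 0.0000. B = V − Δ·S = 0.0000.
(1,1): S=174.2400. Δ = (V_up−V_dn)/(S_up−S_dn) = (41.3904−0.0000)/(210.8304−132.4224) = 0.5279. V = [p*·41.3904 + (1−p*)·0.0000]/1.09 = 27.8468. B = V − Δ·S = -64.1319.
(0,0): S=144.0000. Δ = (V_up−V_dn)/(S_up−S_dn) = (27.8468−0.0000)/(174.2400−109.4400) = 0.4297. V = [p*·27.8468 + (1−p*)·0.0000]/1.09 = 18.7348. B = V − Δ·S = -43.1469.
As a check, the time-0 holding Δ(0,0)·S0 + B(0,0) comes to 18.7348 — exactly V0.

(0,0): Delta=0.4297 Bond=-43.1469
(1,0): Delta=0.0000 Bond=0.0000
(1,1): Delta=0.5279 Bond=-64.1319
V0=18.7348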